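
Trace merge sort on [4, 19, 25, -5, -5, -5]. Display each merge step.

Divide and conquer:
  Merge [19] + [25] -> [19, 25]
  Merge [4] + [19, 25] -> [4, 19, 25]
  Merge [-5] + [-5] -> [-5, -5]
  Merge [-5] + [-5, -5] -> [-5, -5, -5]
  Merge [4, 19, 25] + [-5, -5, -5] -> [-5, -5, -5, 4, 19, 25]


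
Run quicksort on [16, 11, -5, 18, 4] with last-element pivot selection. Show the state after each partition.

Partition 1: pivot=4 at index 1 -> [-5, 4, 16, 18, 11]
Partition 2: pivot=11 at index 2 -> [-5, 4, 11, 18, 16]
Partition 3: pivot=16 at index 3 -> [-5, 4, 11, 16, 18]


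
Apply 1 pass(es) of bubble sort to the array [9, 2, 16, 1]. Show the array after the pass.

After pass 1: [2, 9, 1, 16] (2 swaps)
Total swaps: 2


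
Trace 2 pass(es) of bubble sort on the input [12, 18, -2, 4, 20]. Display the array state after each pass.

After pass 1: [12, -2, 4, 18, 20] (2 swaps)
After pass 2: [-2, 4, 12, 18, 20] (2 swaps)
Total swaps: 4


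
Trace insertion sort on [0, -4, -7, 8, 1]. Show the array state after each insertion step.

First element 0 is already 'sorted'
Insert -4: shifted 1 elements -> [-4, 0, -7, 8, 1]
Insert -7: shifted 2 elements -> [-7, -4, 0, 8, 1]
Insert 8: shifted 0 elements -> [-7, -4, 0, 8, 1]
Insert 1: shifted 1 elements -> [-7, -4, 0, 1, 8]


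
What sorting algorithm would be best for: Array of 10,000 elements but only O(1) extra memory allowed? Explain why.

Best choice: Heapsort
Reason: Heapsort rearranges the array in place using O(1) auxiliary space and still guarantees O(n log n) time; quicksort partitions in place but needs Theta(log n) stack space for recursion (O(n) in the worst case), and mergesort requires O(n) auxiliary space


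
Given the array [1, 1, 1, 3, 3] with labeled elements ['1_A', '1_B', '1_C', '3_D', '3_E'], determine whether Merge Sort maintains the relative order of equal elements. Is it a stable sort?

Trace Merge Sort on the labeled array (the key is the number; the letter only tracks identity):
  Merge [1_A] + [1_B] -> [1_A, 1_B]
  Merge [3_D] + [3_E] -> [3_D, 3_E]
  Merge [1_C] + [3_D, 3_E] -> [1_C, 3_D, 3_E]
  Merge [1_A, 1_B] + [1_C, 3_D, 3_E] -> [1_A, 1_B, 1_C, 3_D, 3_E]
Final order: [1_A, 1_B, 1_C, 3_D, 3_E]
Equal keys:
  value 1: originally 1_A, 1_B, 1_C; after sorting 1_A, 1_B, 1_C -> order preserved
  value 3: originally 3_D, 3_E; after sorting 3_D, 3_E -> order preserved
All equal keys kept their original relative order. Merge Sort is stable: when the heads of the two halves are equal the merge takes from the left half first.
Answer: Stable


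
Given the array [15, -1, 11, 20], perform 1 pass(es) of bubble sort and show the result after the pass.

After pass 1: [-1, 11, 15, 20] (2 swaps)
Total swaps: 2


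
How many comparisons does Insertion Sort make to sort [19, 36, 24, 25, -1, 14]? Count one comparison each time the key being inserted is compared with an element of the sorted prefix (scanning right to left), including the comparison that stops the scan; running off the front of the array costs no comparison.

Insert 36: 19 <= 36 (stop) = 1 comparison(s) -> [19, 36, 24, 25, -1, 14]
Insert 24: 36 > 24 (shift), 19 <= 24 (stop) = 2 comparison(s) -> [19, 24, 36, 25, -1, 14]
Insert 25: 36 > 25 (shift), 24 <= 25 (stop) = 2 comparison(s) -> [19, 24, 25, 36, -1, 14]
Insert -1: 36 > -1 (shift), 25 > -1 (shift), 24 > -1 (shift), 19 > -1 (shift), reached front = 4 comparison(s) -> [-1, 19, 24, 25, 36, 14]
Insert 14: 36 > 14 (shift), 25 > 14 (shift), 24 > 14 (shift), 19 > 14 (shift), -1 <= 14 (stop) = 5 comparison(s) -> [-1, 14, 19, 24, 25, 36]
Total comparisons: 1 + 2 + 2 + 4 + 5 = 14


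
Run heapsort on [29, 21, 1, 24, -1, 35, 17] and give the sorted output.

Build heap: [35, 24, 29, 21, -1, 1, 17]
Extract 35: [29, 24, 17, 21, -1, 1, 35]
Extract 29: [24, 21, 17, 1, -1, 29, 35]
Extract 24: [21, 1, 17, -1, 24, 29, 35]
Extract 21: [17, 1, -1, 21, 24, 29, 35]
Extract 17: [1, -1, 17, 21, 24, 29, 35]
Extract 1: [-1, 1, 17, 21, 24, 29, 35]


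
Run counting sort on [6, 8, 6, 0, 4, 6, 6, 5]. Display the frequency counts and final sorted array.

Count array: [1, 0, 0, 0, 1, 1, 4, 0, 1]
(count[i] = number of elements equal to i)
Cumulative count: [1, 1, 1, 1, 2, 3, 7, 7, 8]
Sorted: [0, 4, 5, 6, 6, 6, 6, 8]


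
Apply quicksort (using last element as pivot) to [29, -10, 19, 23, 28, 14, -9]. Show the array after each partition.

Partition 1: pivot=-9 at index 1 -> [-10, -9, 19, 23, 28, 14, 29]
Partition 2: pivot=29 at index 6 -> [-10, -9, 19, 23, 28, 14, 29]
Partition 3: pivot=14 at index 2 -> [-10, -9, 14, 23, 28, 19, 29]
Partition 4: pivot=19 at index 3 -> [-10, -9, 14, 19, 28, 23, 29]
Partition 5: pivot=23 at index 4 -> [-10, -9, 14, 19, 23, 28, 29]


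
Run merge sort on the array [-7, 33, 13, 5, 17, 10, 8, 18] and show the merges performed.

Divide and conquer:
  Merge [-7] + [33] -> [-7, 33]
  Merge [13] + [5] -> [5, 13]
  Merge [-7, 33] + [5, 13] -> [-7, 5, 13, 33]
  Merge [17] + [10] -> [10, 17]
  Merge [8] + [18] -> [8, 18]
  Merge [10, 17] + [8, 18] -> [8, 10, 17, 18]
  Merge [-7, 5, 13, 33] + [8, 10, 17, 18] -> [-7, 5, 8, 10, 13, 17, 18, 33]


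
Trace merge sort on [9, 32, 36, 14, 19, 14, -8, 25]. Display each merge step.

Divide and conquer:
  Merge [9] + [32] -> [9, 32]
  Merge [36] + [14] -> [14, 36]
  Merge [9, 32] + [14, 36] -> [9, 14, 32, 36]
  Merge [19] + [14] -> [14, 19]
  Merge [-8] + [25] -> [-8, 25]
  Merge [14, 19] + [-8, 25] -> [-8, 14, 19, 25]
  Merge [9, 14, 32, 36] + [-8, 14, 19, 25] -> [-8, 9, 14, 14, 19, 25, 32, 36]


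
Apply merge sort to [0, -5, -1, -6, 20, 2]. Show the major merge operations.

Divide and conquer:
  Merge [-5] + [-1] -> [-5, -1]
  Merge [0] + [-5, -1] -> [-5, -1, 0]
  Merge [20] + [2] -> [2, 20]
  Merge [-6] + [2, 20] -> [-6, 2, 20]
  Merge [-5, -1, 0] + [-6, 2, 20] -> [-6, -5, -1, 0, 2, 20]


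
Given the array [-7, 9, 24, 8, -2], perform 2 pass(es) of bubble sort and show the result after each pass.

After pass 1: [-7, 9, 8, -2, 24] (2 swaps)
After pass 2: [-7, 8, -2, 9, 24] (2 swaps)
Total swaps: 4


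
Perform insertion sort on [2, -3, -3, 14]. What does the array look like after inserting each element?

First element 2 is already 'sorted'
Insert -3: shifted 1 elements -> [-3, 2, -3, 14]
Insert -3: shifted 1 elements -> [-3, -3, 2, 14]
Insert 14: shifted 0 elements -> [-3, -3, 2, 14]


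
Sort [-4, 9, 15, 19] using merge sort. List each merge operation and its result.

Divide and conquer:
  Merge [-4] + [9] -> [-4, 9]
  Merge [15] + [19] -> [15, 19]
  Merge [-4, 9] + [15, 19] -> [-4, 9, 15, 19]


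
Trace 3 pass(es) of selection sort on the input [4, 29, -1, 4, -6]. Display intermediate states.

Pass 1: Select minimum -6 at index 4, swap -> [-6, 29, -1, 4, 4]
Pass 2: Select minimum -1 at index 2, swap -> [-6, -1, 29, 4, 4]
Pass 3: Select minimum 4 at index 3, swap -> [-6, -1, 4, 29, 4]


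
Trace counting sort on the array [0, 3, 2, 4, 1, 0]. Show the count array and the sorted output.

Count array: [2, 1, 1, 1, 1]
(count[i] = number of elements equal to i)
Cumulative count: [2, 3, 4, 5, 6]
Sorted: [0, 0, 1, 2, 3, 4]


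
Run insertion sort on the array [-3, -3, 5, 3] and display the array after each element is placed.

First element -3 is already 'sorted'
Insert -3: shifted 0 elements -> [-3, -3, 5, 3]
Insert 5: shifted 0 elements -> [-3, -3, 5, 3]
Insert 3: shifted 1 elements -> [-3, -3, 3, 5]


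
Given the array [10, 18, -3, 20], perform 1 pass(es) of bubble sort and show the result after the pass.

After pass 1: [10, -3, 18, 20] (1 swaps)
Total swaps: 1


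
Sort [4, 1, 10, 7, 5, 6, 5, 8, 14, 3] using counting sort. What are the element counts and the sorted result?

Count array: [0, 1, 0, 1, 1, 2, 1, 1, 1, 0, 1, 0, 0, 0, 1]
(count[i] = number of elements equal to i)
Cumulative count: [0, 1, 1, 2, 3, 5, 6, 7, 8, 8, 9, 9, 9, 9, 10]
Sorted: [1, 3, 4, 5, 5, 6, 7, 8, 10, 14]


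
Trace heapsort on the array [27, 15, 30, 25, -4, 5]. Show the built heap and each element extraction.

Build heap: [30, 25, 27, 15, -4, 5]
Extract 30: [27, 25, 5, 15, -4, 30]
Extract 27: [25, 15, 5, -4, 27, 30]
Extract 25: [15, -4, 5, 25, 27, 30]
Extract 15: [5, -4, 15, 25, 27, 30]
Extract 5: [-4, 5, 15, 25, 27, 30]


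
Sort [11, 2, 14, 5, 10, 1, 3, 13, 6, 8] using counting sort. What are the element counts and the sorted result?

Count array: [0, 1, 1, 1, 0, 1, 1, 0, 1, 0, 1, 1, 0, 1, 1]
(count[i] = number of elements equal to i)
Cumulative count: [0, 1, 2, 3, 3, 4, 5, 5, 6, 6, 7, 8, 8, 9, 10]
Sorted: [1, 2, 3, 5, 6, 8, 10, 11, 13, 14]


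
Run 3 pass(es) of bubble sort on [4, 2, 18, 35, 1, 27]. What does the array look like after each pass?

After pass 1: [2, 4, 18, 1, 27, 35] (3 swaps)
After pass 2: [2, 4, 1, 18, 27, 35] (1 swaps)
After pass 3: [2, 1, 4, 18, 27, 35] (1 swaps)
Total swaps: 5


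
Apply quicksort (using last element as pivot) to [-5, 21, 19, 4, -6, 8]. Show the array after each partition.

Partition 1: pivot=8 at index 3 -> [-5, 4, -6, 8, 19, 21]
Partition 2: pivot=-6 at index 0 -> [-6, 4, -5, 8, 19, 21]
Partition 3: pivot=-5 at index 1 -> [-6, -5, 4, 8, 19, 21]
Partition 4: pivot=21 at index 5 -> [-6, -5, 4, 8, 19, 21]


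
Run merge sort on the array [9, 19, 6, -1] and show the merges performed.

Divide and conquer:
  Merge [9] + [19] -> [9, 19]
  Merge [6] + [-1] -> [-1, 6]
  Merge [9, 19] + [-1, 6] -> [-1, 6, 9, 19]


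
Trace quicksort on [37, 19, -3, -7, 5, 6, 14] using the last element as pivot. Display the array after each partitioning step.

Partition 1: pivot=14 at index 4 -> [-3, -7, 5, 6, 14, 19, 37]
Partition 2: pivot=6 at index 3 -> [-3, -7, 5, 6, 14, 19, 37]
Partition 3: pivot=5 at index 2 -> [-3, -7, 5, 6, 14, 19, 37]
Partition 4: pivot=-7 at index 0 -> [-7, -3, 5, 6, 14, 19, 37]
Partition 5: pivot=37 at index 6 -> [-7, -3, 5, 6, 14, 19, 37]


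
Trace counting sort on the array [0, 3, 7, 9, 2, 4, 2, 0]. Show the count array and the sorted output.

Count array: [2, 0, 2, 1, 1, 0, 0, 1, 0, 1]
(count[i] = number of elements equal to i)
Cumulative count: [2, 2, 4, 5, 6, 6, 6, 7, 7, 8]
Sorted: [0, 0, 2, 2, 3, 4, 7, 9]


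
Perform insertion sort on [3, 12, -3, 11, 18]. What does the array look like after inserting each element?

First element 3 is already 'sorted'
Insert 12: shifted 0 elements -> [3, 12, -3, 11, 18]
Insert -3: shifted 2 elements -> [-3, 3, 12, 11, 18]
Insert 11: shifted 1 elements -> [-3, 3, 11, 12, 18]
Insert 18: shifted 0 elements -> [-3, 3, 11, 12, 18]


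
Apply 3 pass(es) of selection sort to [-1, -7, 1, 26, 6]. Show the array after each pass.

Pass 1: Select minimum -7 at index 1, swap -> [-7, -1, 1, 26, 6]
Pass 2: Select minimum -1 at index 1, swap -> [-7, -1, 1, 26, 6]
Pass 3: Select minimum 1 at index 2, swap -> [-7, -1, 1, 26, 6]


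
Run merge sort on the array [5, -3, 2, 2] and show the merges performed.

Divide and conquer:
  Merge [5] + [-3] -> [-3, 5]
  Merge [2] + [2] -> [2, 2]
  Merge [-3, 5] + [2, 2] -> [-3, 2, 2, 5]


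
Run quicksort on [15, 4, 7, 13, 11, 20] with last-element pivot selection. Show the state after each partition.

Partition 1: pivot=20 at index 5 -> [15, 4, 7, 13, 11, 20]
Partition 2: pivot=11 at index 2 -> [4, 7, 11, 13, 15, 20]
Partition 3: pivot=7 at index 1 -> [4, 7, 11, 13, 15, 20]
Partition 4: pivot=15 at index 4 -> [4, 7, 11, 13, 15, 20]


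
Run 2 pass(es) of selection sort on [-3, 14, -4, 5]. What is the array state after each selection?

Pass 1: Select minimum -4 at index 2, swap -> [-4, 14, -3, 5]
Pass 2: Select minimum -3 at index 2, swap -> [-4, -3, 14, 5]


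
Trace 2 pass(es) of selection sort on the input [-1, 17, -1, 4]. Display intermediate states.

Pass 1: Select minimum -1 at index 0, swap -> [-1, 17, -1, 4]
Pass 2: Select minimum -1 at index 2, swap -> [-1, -1, 17, 4]


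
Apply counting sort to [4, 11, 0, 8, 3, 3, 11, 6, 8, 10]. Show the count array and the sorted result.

Count array: [1, 0, 0, 2, 1, 0, 1, 0, 2, 0, 1, 2]
(count[i] = number of elements equal to i)
Cumulative count: [1, 1, 1, 3, 4, 4, 5, 5, 7, 7, 8, 10]
Sorted: [0, 3, 3, 4, 6, 8, 8, 10, 11, 11]


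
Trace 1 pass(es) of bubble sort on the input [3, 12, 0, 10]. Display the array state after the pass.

After pass 1: [3, 0, 10, 12] (2 swaps)
Total swaps: 2


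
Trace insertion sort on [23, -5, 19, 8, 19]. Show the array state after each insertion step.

First element 23 is already 'sorted'
Insert -5: shifted 1 elements -> [-5, 23, 19, 8, 19]
Insert 19: shifted 1 elements -> [-5, 19, 23, 8, 19]
Insert 8: shifted 2 elements -> [-5, 8, 19, 23, 19]
Insert 19: shifted 1 elements -> [-5, 8, 19, 19, 23]


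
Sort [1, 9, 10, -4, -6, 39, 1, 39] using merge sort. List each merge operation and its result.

Divide and conquer:
  Merge [1] + [9] -> [1, 9]
  Merge [10] + [-4] -> [-4, 10]
  Merge [1, 9] + [-4, 10] -> [-4, 1, 9, 10]
  Merge [-6] + [39] -> [-6, 39]
  Merge [1] + [39] -> [1, 39]
  Merge [-6, 39] + [1, 39] -> [-6, 1, 39, 39]
  Merge [-4, 1, 9, 10] + [-6, 1, 39, 39] -> [-6, -4, 1, 1, 9, 10, 39, 39]


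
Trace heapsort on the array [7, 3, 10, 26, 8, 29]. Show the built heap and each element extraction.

Build heap: [29, 26, 10, 3, 8, 7]
Extract 29: [26, 8, 10, 3, 7, 29]
Extract 26: [10, 8, 7, 3, 26, 29]
Extract 10: [8, 3, 7, 10, 26, 29]
Extract 8: [7, 3, 8, 10, 26, 29]
Extract 7: [3, 7, 8, 10, 26, 29]


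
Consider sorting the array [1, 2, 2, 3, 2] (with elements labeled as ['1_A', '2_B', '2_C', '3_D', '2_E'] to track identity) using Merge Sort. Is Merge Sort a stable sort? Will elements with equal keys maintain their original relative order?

Trace Merge Sort on the labeled array (the key is the number; the letter only tracks identity):
  Merge [1_A] + [2_B] -> [1_A, 2_B]
  Merge [3_D] + [2_E] -> [2_E, 3_D]
  Merge [2_C] + [2_E, 3_D] -> [2_C, 2_E, 3_D]
  Merge [1_A, 2_B] + [2_C, 2_E, 3_D] -> [1_A, 2_B, 2_C, 2_E, 3_D]
Final order: [1_A, 2_B, 2_C, 2_E, 3_D]
Equal keys:
  value 2: originally 2_B, 2_C, 2_E; after sorting 2_B, 2_C, 2_E -> order preserved
All equal keys kept their original relative order. Merge Sort is stable: when the heads of the two halves are equal the merge takes from the left half first.
Answer: Stable


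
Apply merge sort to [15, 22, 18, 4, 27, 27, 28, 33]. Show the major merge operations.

Divide and conquer:
  Merge [15] + [22] -> [15, 22]
  Merge [18] + [4] -> [4, 18]
  Merge [15, 22] + [4, 18] -> [4, 15, 18, 22]
  Merge [27] + [27] -> [27, 27]
  Merge [28] + [33] -> [28, 33]
  Merge [27, 27] + [28, 33] -> [27, 27, 28, 33]
  Merge [4, 15, 18, 22] + [27, 27, 28, 33] -> [4, 15, 18, 22, 27, 27, 28, 33]


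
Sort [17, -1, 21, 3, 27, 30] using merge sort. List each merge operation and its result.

Divide and conquer:
  Merge [-1] + [21] -> [-1, 21]
  Merge [17] + [-1, 21] -> [-1, 17, 21]
  Merge [27] + [30] -> [27, 30]
  Merge [3] + [27, 30] -> [3, 27, 30]
  Merge [-1, 17, 21] + [3, 27, 30] -> [-1, 3, 17, 21, 27, 30]


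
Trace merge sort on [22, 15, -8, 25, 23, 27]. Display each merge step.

Divide and conquer:
  Merge [15] + [-8] -> [-8, 15]
  Merge [22] + [-8, 15] -> [-8, 15, 22]
  Merge [23] + [27] -> [23, 27]
  Merge [25] + [23, 27] -> [23, 25, 27]
  Merge [-8, 15, 22] + [23, 25, 27] -> [-8, 15, 22, 23, 25, 27]


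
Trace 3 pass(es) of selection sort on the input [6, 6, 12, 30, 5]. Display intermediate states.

Pass 1: Select minimum 5 at index 4, swap -> [5, 6, 12, 30, 6]
Pass 2: Select minimum 6 at index 1, swap -> [5, 6, 12, 30, 6]
Pass 3: Select minimum 6 at index 4, swap -> [5, 6, 6, 30, 12]


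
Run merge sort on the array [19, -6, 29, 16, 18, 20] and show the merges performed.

Divide and conquer:
  Merge [-6] + [29] -> [-6, 29]
  Merge [19] + [-6, 29] -> [-6, 19, 29]
  Merge [18] + [20] -> [18, 20]
  Merge [16] + [18, 20] -> [16, 18, 20]
  Merge [-6, 19, 29] + [16, 18, 20] -> [-6, 16, 18, 19, 20, 29]


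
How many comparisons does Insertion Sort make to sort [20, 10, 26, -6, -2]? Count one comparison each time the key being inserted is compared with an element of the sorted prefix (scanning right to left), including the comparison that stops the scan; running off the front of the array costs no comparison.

Insert 10: 20 > 10 (shift), reached front = 1 comparison(s) -> [10, 20, 26, -6, -2]
Insert 26: 20 <= 26 (stop) = 1 comparison(s) -> [10, 20, 26, -6, -2]
Insert -6: 26 > -6 (shift), 20 > -6 (shift), 10 > -6 (shift), reached front = 3 comparison(s) -> [-6, 10, 20, 26, -2]
Insert -2: 26 > -2 (shift), 20 > -2 (shift), 10 > -2 (shift), -6 <= -2 (stop) = 4 comparison(s) -> [-6, -2, 10, 20, 26]
Total comparisons: 1 + 1 + 3 + 4 = 9


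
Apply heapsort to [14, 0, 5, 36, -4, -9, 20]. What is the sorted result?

Build heap: [36, 14, 20, 0, -4, -9, 5]
Extract 36: [20, 14, 5, 0, -4, -9, 36]
Extract 20: [14, 0, 5, -9, -4, 20, 36]
Extract 14: [5, 0, -4, -9, 14, 20, 36]
Extract 5: [0, -9, -4, 5, 14, 20, 36]
Extract 0: [-4, -9, 0, 5, 14, 20, 36]
Extract -4: [-9, -4, 0, 5, 14, 20, 36]


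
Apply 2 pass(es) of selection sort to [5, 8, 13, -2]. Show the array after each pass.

Pass 1: Select minimum -2 at index 3, swap -> [-2, 8, 13, 5]
Pass 2: Select minimum 5 at index 3, swap -> [-2, 5, 13, 8]


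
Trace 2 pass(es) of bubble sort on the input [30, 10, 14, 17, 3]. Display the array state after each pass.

After pass 1: [10, 14, 17, 3, 30] (4 swaps)
After pass 2: [10, 14, 3, 17, 30] (1 swaps)
Total swaps: 5


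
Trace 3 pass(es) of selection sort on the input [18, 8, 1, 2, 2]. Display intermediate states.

Pass 1: Select minimum 1 at index 2, swap -> [1, 8, 18, 2, 2]
Pass 2: Select minimum 2 at index 3, swap -> [1, 2, 18, 8, 2]
Pass 3: Select minimum 2 at index 4, swap -> [1, 2, 2, 8, 18]


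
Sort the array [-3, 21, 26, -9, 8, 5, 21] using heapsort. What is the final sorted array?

Build heap: [26, 21, 21, -9, 8, 5, -3]
Extract 26: [21, 8, 21, -9, -3, 5, 26]
Extract 21: [21, 8, 5, -9, -3, 21, 26]
Extract 21: [8, -3, 5, -9, 21, 21, 26]
Extract 8: [5, -3, -9, 8, 21, 21, 26]
Extract 5: [-3, -9, 5, 8, 21, 21, 26]
Extract -3: [-9, -3, 5, 8, 21, 21, 26]


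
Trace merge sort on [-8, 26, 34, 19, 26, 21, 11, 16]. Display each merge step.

Divide and conquer:
  Merge [-8] + [26] -> [-8, 26]
  Merge [34] + [19] -> [19, 34]
  Merge [-8, 26] + [19, 34] -> [-8, 19, 26, 34]
  Merge [26] + [21] -> [21, 26]
  Merge [11] + [16] -> [11, 16]
  Merge [21, 26] + [11, 16] -> [11, 16, 21, 26]
  Merge [-8, 19, 26, 34] + [11, 16, 21, 26] -> [-8, 11, 16, 19, 21, 26, 26, 34]


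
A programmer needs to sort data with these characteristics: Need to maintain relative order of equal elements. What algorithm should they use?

Best choice: Merge sort or Insertion sort
Reason: Both are stable; quicksort and heapsort are not stable


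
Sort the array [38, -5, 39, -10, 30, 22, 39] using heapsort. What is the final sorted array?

Build heap: [39, 30, 39, -10, -5, 22, 38]
Extract 39: [39, 30, 38, -10, -5, 22, 39]
Extract 39: [38, 30, 22, -10, -5, 39, 39]
Extract 38: [30, -5, 22, -10, 38, 39, 39]
Extract 30: [22, -5, -10, 30, 38, 39, 39]
Extract 22: [-5, -10, 22, 30, 38, 39, 39]
Extract -5: [-10, -5, 22, 30, 38, 39, 39]


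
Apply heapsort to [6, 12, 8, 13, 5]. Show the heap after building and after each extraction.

Build heap: [13, 12, 8, 6, 5]
Extract 13: [12, 6, 8, 5, 13]
Extract 12: [8, 6, 5, 12, 13]
Extract 8: [6, 5, 8, 12, 13]
Extract 6: [5, 6, 8, 12, 13]


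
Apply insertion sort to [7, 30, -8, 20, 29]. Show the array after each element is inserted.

First element 7 is already 'sorted'
Insert 30: shifted 0 elements -> [7, 30, -8, 20, 29]
Insert -8: shifted 2 elements -> [-8, 7, 30, 20, 29]
Insert 20: shifted 1 elements -> [-8, 7, 20, 30, 29]
Insert 29: shifted 1 elements -> [-8, 7, 20, 29, 30]


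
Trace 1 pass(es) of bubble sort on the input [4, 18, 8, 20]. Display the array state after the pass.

After pass 1: [4, 8, 18, 20] (1 swaps)
Total swaps: 1


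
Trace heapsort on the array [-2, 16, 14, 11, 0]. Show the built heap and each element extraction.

Build heap: [16, 11, 14, -2, 0]
Extract 16: [14, 11, 0, -2, 16]
Extract 14: [11, -2, 0, 14, 16]
Extract 11: [0, -2, 11, 14, 16]
Extract 0: [-2, 0, 11, 14, 16]


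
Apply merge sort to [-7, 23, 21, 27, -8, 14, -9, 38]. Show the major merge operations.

Divide and conquer:
  Merge [-7] + [23] -> [-7, 23]
  Merge [21] + [27] -> [21, 27]
  Merge [-7, 23] + [21, 27] -> [-7, 21, 23, 27]
  Merge [-8] + [14] -> [-8, 14]
  Merge [-9] + [38] -> [-9, 38]
  Merge [-8, 14] + [-9, 38] -> [-9, -8, 14, 38]
  Merge [-7, 21, 23, 27] + [-9, -8, 14, 38] -> [-9, -8, -7, 14, 21, 23, 27, 38]


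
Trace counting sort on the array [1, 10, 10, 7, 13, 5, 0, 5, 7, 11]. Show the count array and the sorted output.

Count array: [1, 1, 0, 0, 0, 2, 0, 2, 0, 0, 2, 1, 0, 1]
(count[i] = number of elements equal to i)
Cumulative count: [1, 2, 2, 2, 2, 4, 4, 6, 6, 6, 8, 9, 9, 10]
Sorted: [0, 1, 5, 5, 7, 7, 10, 10, 11, 13]


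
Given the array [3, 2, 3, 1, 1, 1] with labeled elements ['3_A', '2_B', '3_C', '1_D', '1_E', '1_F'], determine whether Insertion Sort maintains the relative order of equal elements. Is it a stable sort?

Trace Insertion Sort on the labeled array (the key is the number; the letter only tracks identity):
  Insert 2_B at index 0: [2_B, 3_A, 3_C, 1_D, 1_E, 1_F]
  Insert 3_C at index 2: [2_B, 3_A, 3_C, 1_D, 1_E, 1_F]
  Insert 1_D at index 0: [1_D, 2_B, 3_A, 3_C, 1_E, 1_F]
  Insert 1_E at index 1: [1_D, 1_E, 2_B, 3_A, 3_C, 1_F]
  Insert 1_F at index 2: [1_D, 1_E, 1_F, 2_B, 3_A, 3_C]
Final order: [1_D, 1_E, 1_F, 2_B, 3_A, 3_C]
Equal keys:
  value 1: originally 1_D, 1_E, 1_F; after sorting 1_D, 1_E, 1_F -> order preserved
  value 3: originally 3_A, 3_C; after sorting 3_A, 3_C -> order preserved
All equal keys kept their original relative order. Insertion Sort is stable: elements are shifted only while they are strictly greater than the key, so a key is inserted after any equal elements already placed.
Answer: Stable


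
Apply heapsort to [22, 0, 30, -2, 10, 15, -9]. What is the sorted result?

Build heap: [30, 10, 22, -2, 0, 15, -9]
Extract 30: [22, 10, 15, -2, 0, -9, 30]
Extract 22: [15, 10, -9, -2, 0, 22, 30]
Extract 15: [10, 0, -9, -2, 15, 22, 30]
Extract 10: [0, -2, -9, 10, 15, 22, 30]
Extract 0: [-2, -9, 0, 10, 15, 22, 30]
Extract -2: [-9, -2, 0, 10, 15, 22, 30]


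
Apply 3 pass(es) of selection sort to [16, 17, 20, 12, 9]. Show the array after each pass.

Pass 1: Select minimum 9 at index 4, swap -> [9, 17, 20, 12, 16]
Pass 2: Select minimum 12 at index 3, swap -> [9, 12, 20, 17, 16]
Pass 3: Select minimum 16 at index 4, swap -> [9, 12, 16, 17, 20]


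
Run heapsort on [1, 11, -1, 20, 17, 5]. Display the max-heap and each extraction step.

Build heap: [20, 17, 5, 11, 1, -1]
Extract 20: [17, 11, 5, -1, 1, 20]
Extract 17: [11, 1, 5, -1, 17, 20]
Extract 11: [5, 1, -1, 11, 17, 20]
Extract 5: [1, -1, 5, 11, 17, 20]
Extract 1: [-1, 1, 5, 11, 17, 20]


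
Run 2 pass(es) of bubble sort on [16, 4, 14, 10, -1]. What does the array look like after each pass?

After pass 1: [4, 14, 10, -1, 16] (4 swaps)
After pass 2: [4, 10, -1, 14, 16] (2 swaps)
Total swaps: 6


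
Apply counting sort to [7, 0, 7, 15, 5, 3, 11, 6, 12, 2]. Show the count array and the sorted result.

Count array: [1, 0, 1, 1, 0, 1, 1, 2, 0, 0, 0, 1, 1, 0, 0, 1]
(count[i] = number of elements equal to i)
Cumulative count: [1, 1, 2, 3, 3, 4, 5, 7, 7, 7, 7, 8, 9, 9, 9, 10]
Sorted: [0, 2, 3, 5, 6, 7, 7, 11, 12, 15]


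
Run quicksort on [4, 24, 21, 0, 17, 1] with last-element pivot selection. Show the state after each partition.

Partition 1: pivot=1 at index 1 -> [0, 1, 21, 4, 17, 24]
Partition 2: pivot=24 at index 5 -> [0, 1, 21, 4, 17, 24]
Partition 3: pivot=17 at index 3 -> [0, 1, 4, 17, 21, 24]


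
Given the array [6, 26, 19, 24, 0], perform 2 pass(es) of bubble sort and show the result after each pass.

After pass 1: [6, 19, 24, 0, 26] (3 swaps)
After pass 2: [6, 19, 0, 24, 26] (1 swaps)
Total swaps: 4


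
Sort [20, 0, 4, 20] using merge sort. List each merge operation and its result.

Divide and conquer:
  Merge [20] + [0] -> [0, 20]
  Merge [4] + [20] -> [4, 20]
  Merge [0, 20] + [4, 20] -> [0, 4, 20, 20]


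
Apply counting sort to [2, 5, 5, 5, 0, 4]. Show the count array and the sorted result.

Count array: [1, 0, 1, 0, 1, 3]
(count[i] = number of elements equal to i)
Cumulative count: [1, 1, 2, 2, 3, 6]
Sorted: [0, 2, 4, 5, 5, 5]


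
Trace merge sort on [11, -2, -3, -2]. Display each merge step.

Divide and conquer:
  Merge [11] + [-2] -> [-2, 11]
  Merge [-3] + [-2] -> [-3, -2]
  Merge [-2, 11] + [-3, -2] -> [-3, -2, -2, 11]


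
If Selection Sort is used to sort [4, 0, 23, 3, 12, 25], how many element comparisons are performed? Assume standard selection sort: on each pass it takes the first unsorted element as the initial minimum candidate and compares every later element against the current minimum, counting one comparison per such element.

Pass 1: scan indices 1..5 for the minimum = 5 comparison(s); min is 0, place at index 0 -> [0, 4, 23, 3, 12, 25]
Pass 2: scan indices 2..5 for the minimum = 4 comparison(s); min is 3, place at index 1 -> [0, 3, 23, 4, 12, 25]
Pass 3: scan indices 3..5 for the minimum = 3 comparison(s); min is 4, place at index 2 -> [0, 3, 4, 23, 12, 25]
Pass 4: scan indices 4..5 for the minimum = 2 comparison(s); min is 12, place at index 3 -> [0, 3, 4, 12, 23, 25]
Pass 5: scan indices 5..5 for the minimum = 1 comparison(s); min is 23, place at index 4 -> [0, 3, 4, 12, 23, 25]
Selection sort always scans the whole unsorted suffix, so the count is (n-1) + (n-2) + ... + 1 = n(n-1)/2 = 6*5/2 = 15 regardless of the input order.
Total comparisons: 5 + 4 + 3 + 2 + 1 = 15


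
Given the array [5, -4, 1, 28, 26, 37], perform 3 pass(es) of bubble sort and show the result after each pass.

After pass 1: [-4, 1, 5, 26, 28, 37] (3 swaps)
After pass 2: [-4, 1, 5, 26, 28, 37] (0 swaps)
After pass 3: [-4, 1, 5, 26, 28, 37] (0 swaps)
Total swaps: 3


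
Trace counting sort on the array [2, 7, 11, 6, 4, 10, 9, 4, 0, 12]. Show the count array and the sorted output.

Count array: [1, 0, 1, 0, 2, 0, 1, 1, 0, 1, 1, 1, 1]
(count[i] = number of elements equal to i)
Cumulative count: [1, 1, 2, 2, 4, 4, 5, 6, 6, 7, 8, 9, 10]
Sorted: [0, 2, 4, 4, 6, 7, 9, 10, 11, 12]


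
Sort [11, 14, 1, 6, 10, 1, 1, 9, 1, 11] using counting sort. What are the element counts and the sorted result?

Count array: [0, 4, 0, 0, 0, 0, 1, 0, 0, 1, 1, 2, 0, 0, 1]
(count[i] = number of elements equal to i)
Cumulative count: [0, 4, 4, 4, 4, 4, 5, 5, 5, 6, 7, 9, 9, 9, 10]
Sorted: [1, 1, 1, 1, 6, 9, 10, 11, 11, 14]


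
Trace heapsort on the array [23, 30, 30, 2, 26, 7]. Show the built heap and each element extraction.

Build heap: [30, 26, 30, 2, 23, 7]
Extract 30: [30, 26, 7, 2, 23, 30]
Extract 30: [26, 23, 7, 2, 30, 30]
Extract 26: [23, 2, 7, 26, 30, 30]
Extract 23: [7, 2, 23, 26, 30, 30]
Extract 7: [2, 7, 23, 26, 30, 30]


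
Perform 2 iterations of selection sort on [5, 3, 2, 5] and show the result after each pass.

Pass 1: Select minimum 2 at index 2, swap -> [2, 3, 5, 5]
Pass 2: Select minimum 3 at index 1, swap -> [2, 3, 5, 5]


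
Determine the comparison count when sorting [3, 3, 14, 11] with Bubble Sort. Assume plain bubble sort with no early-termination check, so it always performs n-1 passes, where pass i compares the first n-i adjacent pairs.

Pass 1: compare adjacent pairs (0,1)..(2,3) = 3 comparison(s), 1 swap(s) -> [3, 3, 11, 14]
Pass 2: compare adjacent pairs (0,1)..(1,2) = 2 comparison(s), 0 swap(s) -> [3, 3, 11, 14]
Pass 3: compare adjacent pairs (0,1)..(0,1) = 1 comparison(s), 0 swap(s) -> [3, 3, 11, 14]
Total comparisons: 3 + 2 + 1 = 6


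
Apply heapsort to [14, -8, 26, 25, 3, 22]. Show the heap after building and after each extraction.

Build heap: [26, 25, 22, -8, 3, 14]
Extract 26: [25, 14, 22, -8, 3, 26]
Extract 25: [22, 14, 3, -8, 25, 26]
Extract 22: [14, -8, 3, 22, 25, 26]
Extract 14: [3, -8, 14, 22, 25, 26]
Extract 3: [-8, 3, 14, 22, 25, 26]


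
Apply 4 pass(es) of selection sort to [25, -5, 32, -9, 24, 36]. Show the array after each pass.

Pass 1: Select minimum -9 at index 3, swap -> [-9, -5, 32, 25, 24, 36]
Pass 2: Select minimum -5 at index 1, swap -> [-9, -5, 32, 25, 24, 36]
Pass 3: Select minimum 24 at index 4, swap -> [-9, -5, 24, 25, 32, 36]
Pass 4: Select minimum 25 at index 3, swap -> [-9, -5, 24, 25, 32, 36]


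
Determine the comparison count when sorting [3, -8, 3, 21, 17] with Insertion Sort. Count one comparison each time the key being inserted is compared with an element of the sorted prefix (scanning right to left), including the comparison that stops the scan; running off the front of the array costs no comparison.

Insert -8: 3 > -8 (shift), reached front = 1 comparison(s) -> [-8, 3, 3, 21, 17]
Insert 3: 3 <= 3 (stop) = 1 comparison(s) -> [-8, 3, 3, 21, 17]
Insert 21: 3 <= 21 (stop) = 1 comparison(s) -> [-8, 3, 3, 21, 17]
Insert 17: 21 > 17 (shift), 3 <= 17 (stop) = 2 comparison(s) -> [-8, 3, 3, 17, 21]
Total comparisons: 1 + 1 + 1 + 2 = 5


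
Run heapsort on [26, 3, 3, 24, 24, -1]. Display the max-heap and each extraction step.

Build heap: [26, 24, 3, 3, 24, -1]
Extract 26: [24, 24, 3, 3, -1, 26]
Extract 24: [24, 3, 3, -1, 24, 26]
Extract 24: [3, -1, 3, 24, 24, 26]
Extract 3: [3, -1, 3, 24, 24, 26]
Extract 3: [-1, 3, 3, 24, 24, 26]


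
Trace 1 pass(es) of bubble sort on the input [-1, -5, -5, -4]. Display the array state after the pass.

After pass 1: [-5, -5, -4, -1] (3 swaps)
Total swaps: 3


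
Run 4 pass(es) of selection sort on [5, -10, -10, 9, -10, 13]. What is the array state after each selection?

Pass 1: Select minimum -10 at index 1, swap -> [-10, 5, -10, 9, -10, 13]
Pass 2: Select minimum -10 at index 2, swap -> [-10, -10, 5, 9, -10, 13]
Pass 3: Select minimum -10 at index 4, swap -> [-10, -10, -10, 9, 5, 13]
Pass 4: Select minimum 5 at index 4, swap -> [-10, -10, -10, 5, 9, 13]


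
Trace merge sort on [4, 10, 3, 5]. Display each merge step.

Divide and conquer:
  Merge [4] + [10] -> [4, 10]
  Merge [3] + [5] -> [3, 5]
  Merge [4, 10] + [3, 5] -> [3, 4, 5, 10]


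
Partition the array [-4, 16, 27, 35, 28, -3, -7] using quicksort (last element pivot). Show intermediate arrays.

Partition 1: pivot=-7 at index 0 -> [-7, 16, 27, 35, 28, -3, -4]
Partition 2: pivot=-4 at index 1 -> [-7, -4, 27, 35, 28, -3, 16]
Partition 3: pivot=16 at index 3 -> [-7, -4, -3, 16, 28, 27, 35]
Partition 4: pivot=35 at index 6 -> [-7, -4, -3, 16, 28, 27, 35]
Partition 5: pivot=27 at index 4 -> [-7, -4, -3, 16, 27, 28, 35]


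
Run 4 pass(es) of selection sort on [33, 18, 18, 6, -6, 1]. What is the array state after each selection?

Pass 1: Select minimum -6 at index 4, swap -> [-6, 18, 18, 6, 33, 1]
Pass 2: Select minimum 1 at index 5, swap -> [-6, 1, 18, 6, 33, 18]
Pass 3: Select minimum 6 at index 3, swap -> [-6, 1, 6, 18, 33, 18]
Pass 4: Select minimum 18 at index 3, swap -> [-6, 1, 6, 18, 33, 18]


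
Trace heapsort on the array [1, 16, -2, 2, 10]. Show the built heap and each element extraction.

Build heap: [16, 10, -2, 2, 1]
Extract 16: [10, 2, -2, 1, 16]
Extract 10: [2, 1, -2, 10, 16]
Extract 2: [1, -2, 2, 10, 16]
Extract 1: [-2, 1, 2, 10, 16]


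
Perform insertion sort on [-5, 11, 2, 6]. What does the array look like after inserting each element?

First element -5 is already 'sorted'
Insert 11: shifted 0 elements -> [-5, 11, 2, 6]
Insert 2: shifted 1 elements -> [-5, 2, 11, 6]
Insert 6: shifted 1 elements -> [-5, 2, 6, 11]


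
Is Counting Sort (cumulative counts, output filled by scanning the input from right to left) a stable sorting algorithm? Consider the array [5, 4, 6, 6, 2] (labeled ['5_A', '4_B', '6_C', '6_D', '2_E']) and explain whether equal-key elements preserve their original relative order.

Trace Counting Sort on the labeled array (the key is the number; the letter only tracks identity):
  Counts for values 0..6: [0, 0, 1, 0, 1, 1, 2]
  Cumulative counts: [0, 0, 1, 1, 2, 3, 5]
  Scan right to left: place 2_E at output index 0
  Scan right to left: place 6_D at output index 4
  Scan right to left: place 6_C at output index 3
  Scan right to left: place 4_B at output index 1
  Scan right to left: place 5_A at output index 2
  Output: [2_E, 4_B, 5_A, 6_C, 6_D]
Equal keys:
  value 6: originally 6_C, 6_D; after sorting 6_C, 6_D -> order preserved
All equal keys kept their original relative order. Counting Sort is stable: scanning the input right to left with decreasing cumulative counts places later duplicates at later output positions.
Answer: Stable


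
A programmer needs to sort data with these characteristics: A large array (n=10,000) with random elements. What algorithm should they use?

Best choice: Quicksort or Mergesort
Reason: Both have O(n log n) average case; quicksort has lower constant factors


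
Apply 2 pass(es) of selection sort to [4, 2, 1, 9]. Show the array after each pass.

Pass 1: Select minimum 1 at index 2, swap -> [1, 2, 4, 9]
Pass 2: Select minimum 2 at index 1, swap -> [1, 2, 4, 9]


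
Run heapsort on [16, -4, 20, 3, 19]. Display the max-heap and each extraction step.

Build heap: [20, 19, 16, 3, -4]
Extract 20: [19, 3, 16, -4, 20]
Extract 19: [16, 3, -4, 19, 20]
Extract 16: [3, -4, 16, 19, 20]
Extract 3: [-4, 3, 16, 19, 20]


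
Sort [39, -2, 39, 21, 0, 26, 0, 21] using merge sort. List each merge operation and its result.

Divide and conquer:
  Merge [39] + [-2] -> [-2, 39]
  Merge [39] + [21] -> [21, 39]
  Merge [-2, 39] + [21, 39] -> [-2, 21, 39, 39]
  Merge [0] + [26] -> [0, 26]
  Merge [0] + [21] -> [0, 21]
  Merge [0, 26] + [0, 21] -> [0, 0, 21, 26]
  Merge [-2, 21, 39, 39] + [0, 0, 21, 26] -> [-2, 0, 0, 21, 21, 26, 39, 39]


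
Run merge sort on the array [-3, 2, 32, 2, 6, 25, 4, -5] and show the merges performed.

Divide and conquer:
  Merge [-3] + [2] -> [-3, 2]
  Merge [32] + [2] -> [2, 32]
  Merge [-3, 2] + [2, 32] -> [-3, 2, 2, 32]
  Merge [6] + [25] -> [6, 25]
  Merge [4] + [-5] -> [-5, 4]
  Merge [6, 25] + [-5, 4] -> [-5, 4, 6, 25]
  Merge [-3, 2, 2, 32] + [-5, 4, 6, 25] -> [-5, -3, 2, 2, 4, 6, 25, 32]


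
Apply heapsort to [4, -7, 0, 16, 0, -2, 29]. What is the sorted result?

Build heap: [29, 16, 4, -7, 0, -2, 0]
Extract 29: [16, 0, 4, -7, 0, -2, 29]
Extract 16: [4, 0, -2, -7, 0, 16, 29]
Extract 4: [0, 0, -2, -7, 4, 16, 29]
Extract 0: [0, -7, -2, 0, 4, 16, 29]
Extract 0: [-2, -7, 0, 0, 4, 16, 29]
Extract -2: [-7, -2, 0, 0, 4, 16, 29]


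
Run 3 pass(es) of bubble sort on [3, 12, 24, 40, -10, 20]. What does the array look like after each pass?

After pass 1: [3, 12, 24, -10, 20, 40] (2 swaps)
After pass 2: [3, 12, -10, 20, 24, 40] (2 swaps)
After pass 3: [3, -10, 12, 20, 24, 40] (1 swaps)
Total swaps: 5


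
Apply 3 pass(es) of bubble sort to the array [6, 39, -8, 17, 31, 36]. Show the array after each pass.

After pass 1: [6, -8, 17, 31, 36, 39] (4 swaps)
After pass 2: [-8, 6, 17, 31, 36, 39] (1 swaps)
After pass 3: [-8, 6, 17, 31, 36, 39] (0 swaps)
Total swaps: 5


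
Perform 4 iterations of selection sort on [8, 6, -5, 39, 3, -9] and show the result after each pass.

Pass 1: Select minimum -9 at index 5, swap -> [-9, 6, -5, 39, 3, 8]
Pass 2: Select minimum -5 at index 2, swap -> [-9, -5, 6, 39, 3, 8]
Pass 3: Select minimum 3 at index 4, swap -> [-9, -5, 3, 39, 6, 8]
Pass 4: Select minimum 6 at index 4, swap -> [-9, -5, 3, 6, 39, 8]


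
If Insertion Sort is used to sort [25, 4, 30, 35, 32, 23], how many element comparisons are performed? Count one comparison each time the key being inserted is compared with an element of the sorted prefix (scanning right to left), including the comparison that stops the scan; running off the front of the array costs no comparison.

Insert 4: 25 > 4 (shift), reached front = 1 comparison(s) -> [4, 25, 30, 35, 32, 23]
Insert 30: 25 <= 30 (stop) = 1 comparison(s) -> [4, 25, 30, 35, 32, 23]
Insert 35: 30 <= 35 (stop) = 1 comparison(s) -> [4, 25, 30, 35, 32, 23]
Insert 32: 35 > 32 (shift), 30 <= 32 (stop) = 2 comparison(s) -> [4, 25, 30, 32, 35, 23]
Insert 23: 35 > 23 (shift), 32 > 23 (shift), 30 > 23 (shift), 25 > 23 (shift), 4 <= 23 (stop) = 5 comparison(s) -> [4, 23, 25, 30, 32, 35]
Total comparisons: 1 + 1 + 1 + 2 + 5 = 10


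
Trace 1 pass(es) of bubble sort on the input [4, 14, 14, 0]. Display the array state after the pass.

After pass 1: [4, 14, 0, 14] (1 swaps)
Total swaps: 1


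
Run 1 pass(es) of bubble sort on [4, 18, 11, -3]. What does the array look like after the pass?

After pass 1: [4, 11, -3, 18] (2 swaps)
Total swaps: 2


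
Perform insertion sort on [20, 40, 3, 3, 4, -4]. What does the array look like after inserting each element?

First element 20 is already 'sorted'
Insert 40: shifted 0 elements -> [20, 40, 3, 3, 4, -4]
Insert 3: shifted 2 elements -> [3, 20, 40, 3, 4, -4]
Insert 3: shifted 2 elements -> [3, 3, 20, 40, 4, -4]
Insert 4: shifted 2 elements -> [3, 3, 4, 20, 40, -4]
Insert -4: shifted 5 elements -> [-4, 3, 3, 4, 20, 40]


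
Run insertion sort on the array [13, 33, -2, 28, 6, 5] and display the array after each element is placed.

First element 13 is already 'sorted'
Insert 33: shifted 0 elements -> [13, 33, -2, 28, 6, 5]
Insert -2: shifted 2 elements -> [-2, 13, 33, 28, 6, 5]
Insert 28: shifted 1 elements -> [-2, 13, 28, 33, 6, 5]
Insert 6: shifted 3 elements -> [-2, 6, 13, 28, 33, 5]
Insert 5: shifted 4 elements -> [-2, 5, 6, 13, 28, 33]


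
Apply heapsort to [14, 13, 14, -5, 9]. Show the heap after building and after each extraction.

Build heap: [14, 13, 14, -5, 9]
Extract 14: [14, 13, 9, -5, 14]
Extract 14: [13, -5, 9, 14, 14]
Extract 13: [9, -5, 13, 14, 14]
Extract 9: [-5, 9, 13, 14, 14]


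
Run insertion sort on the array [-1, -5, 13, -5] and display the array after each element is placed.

First element -1 is already 'sorted'
Insert -5: shifted 1 elements -> [-5, -1, 13, -5]
Insert 13: shifted 0 elements -> [-5, -1, 13, -5]
Insert -5: shifted 2 elements -> [-5, -5, -1, 13]


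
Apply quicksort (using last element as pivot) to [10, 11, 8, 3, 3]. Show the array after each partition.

Partition 1: pivot=3 at index 1 -> [3, 3, 8, 10, 11]
Partition 2: pivot=11 at index 4 -> [3, 3, 8, 10, 11]
Partition 3: pivot=10 at index 3 -> [3, 3, 8, 10, 11]


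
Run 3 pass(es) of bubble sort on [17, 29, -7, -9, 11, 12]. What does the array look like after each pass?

After pass 1: [17, -7, -9, 11, 12, 29] (4 swaps)
After pass 2: [-7, -9, 11, 12, 17, 29] (4 swaps)
After pass 3: [-9, -7, 11, 12, 17, 29] (1 swaps)
Total swaps: 9


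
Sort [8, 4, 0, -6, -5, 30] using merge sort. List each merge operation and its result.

Divide and conquer:
  Merge [4] + [0] -> [0, 4]
  Merge [8] + [0, 4] -> [0, 4, 8]
  Merge [-5] + [30] -> [-5, 30]
  Merge [-6] + [-5, 30] -> [-6, -5, 30]
  Merge [0, 4, 8] + [-6, -5, 30] -> [-6, -5, 0, 4, 8, 30]


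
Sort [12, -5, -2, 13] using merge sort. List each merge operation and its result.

Divide and conquer:
  Merge [12] + [-5] -> [-5, 12]
  Merge [-2] + [13] -> [-2, 13]
  Merge [-5, 12] + [-2, 13] -> [-5, -2, 12, 13]


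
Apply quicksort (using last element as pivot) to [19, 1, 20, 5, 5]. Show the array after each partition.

Partition 1: pivot=5 at index 2 -> [1, 5, 5, 19, 20]
Partition 2: pivot=5 at index 1 -> [1, 5, 5, 19, 20]
Partition 3: pivot=20 at index 4 -> [1, 5, 5, 19, 20]


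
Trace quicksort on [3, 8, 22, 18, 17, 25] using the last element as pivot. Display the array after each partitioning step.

Partition 1: pivot=25 at index 5 -> [3, 8, 22, 18, 17, 25]
Partition 2: pivot=17 at index 2 -> [3, 8, 17, 18, 22, 25]
Partition 3: pivot=8 at index 1 -> [3, 8, 17, 18, 22, 25]
Partition 4: pivot=22 at index 4 -> [3, 8, 17, 18, 22, 25]


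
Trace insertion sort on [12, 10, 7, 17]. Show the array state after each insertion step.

First element 12 is already 'sorted'
Insert 10: shifted 1 elements -> [10, 12, 7, 17]
Insert 7: shifted 2 elements -> [7, 10, 12, 17]
Insert 17: shifted 0 elements -> [7, 10, 12, 17]
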